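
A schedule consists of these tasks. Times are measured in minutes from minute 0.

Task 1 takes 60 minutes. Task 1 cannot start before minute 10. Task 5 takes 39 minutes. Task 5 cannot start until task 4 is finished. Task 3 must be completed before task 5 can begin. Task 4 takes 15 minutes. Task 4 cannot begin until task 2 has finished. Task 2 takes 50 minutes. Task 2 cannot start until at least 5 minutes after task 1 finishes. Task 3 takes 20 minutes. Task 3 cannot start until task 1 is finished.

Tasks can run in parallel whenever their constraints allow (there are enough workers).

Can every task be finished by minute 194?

Task 1 waits on its own release at minute 10, so it starts at minute 10 and finishes at 10 + 60 = minute 70.
Task 3 cannot begin until task 1 (finishes minute 70). It runs from minute 70 to 70 + 20 = minute 90.
Task 2 cannot begin until task 1 (finishes minute 70, plus 5-minute gap → minute 75). It runs from minute 75 to 75 + 50 = minute 125.
Task 4 waits on task 2 (finishes minute 125), so it starts at minute 125 and finishes at 125 + 15 = minute 140.
Task 5 has to wait for task 4 (finishes minute 140); task 3 (finishes minute 90). The latest of these is minute 140, so task 5 runs minute 140 to 140 + 39 = minute 179.
Every task is finished by minute 179, which is no later than the deadline of 194, so the schedule is feasible.

Yes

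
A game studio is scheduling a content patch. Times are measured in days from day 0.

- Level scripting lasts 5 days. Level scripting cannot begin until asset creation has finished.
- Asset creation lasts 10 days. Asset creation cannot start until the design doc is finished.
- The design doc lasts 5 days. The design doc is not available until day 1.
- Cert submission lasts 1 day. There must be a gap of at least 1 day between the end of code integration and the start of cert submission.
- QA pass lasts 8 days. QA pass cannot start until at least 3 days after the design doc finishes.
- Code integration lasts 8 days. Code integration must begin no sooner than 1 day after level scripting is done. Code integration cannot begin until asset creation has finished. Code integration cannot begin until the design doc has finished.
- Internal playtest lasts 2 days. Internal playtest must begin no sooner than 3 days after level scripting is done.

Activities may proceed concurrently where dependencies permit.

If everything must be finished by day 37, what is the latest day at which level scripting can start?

21

To finish by day 37, cert submission (duration 1) must start no later than day 36.
Code integration has to be done before cert submission (must start by day 36, minus 1-day gap → day 35). That means finishing by day 35, i.e. starting by 35 − 8 = day 27.
To finish by day 37, internal playtest (duration 2) must start no later than day 35.
Level scripting has several dependents: code integration (must start by day 27, minus 1-day gap → day 26); internal playtest (must start by day 35, minus 3-day gap → day 32). The earliest of those limits is day 26, so level scripting must start by 26 − 5 = day 21.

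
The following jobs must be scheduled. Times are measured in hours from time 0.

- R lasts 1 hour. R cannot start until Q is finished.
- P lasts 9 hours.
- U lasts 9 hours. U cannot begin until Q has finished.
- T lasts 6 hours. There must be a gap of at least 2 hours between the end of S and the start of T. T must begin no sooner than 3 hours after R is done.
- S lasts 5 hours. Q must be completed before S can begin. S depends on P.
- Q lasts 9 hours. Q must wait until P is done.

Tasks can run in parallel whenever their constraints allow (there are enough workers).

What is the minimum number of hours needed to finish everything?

31

Nothing blocks P, so it runs from hour 0 to hour 9.
Q waits on P (finishes hour 9), so it starts at hour 9 and finishes at 9 + 9 = hour 18.
U cannot begin until Q (finishes hour 18). It runs from hour 18 to 18 + 9 = hour 27.
S has to wait for Q (finishes hour 18); P (finishes hour 9). The latest of these is hour 18, so S runs hour 18 to 18 + 5 = hour 23.
After Q (finishes hour 18), R can start at hour 18 and finishes at hour 19.
T cannot start until S (finishes hour 23, plus 2-hour gap → hour 25); R (finishes hour 19, plus 3-hour gap → hour 22). The controlling bound is hour 25, so T finishes at 25 + 6 = hour 31.
All tasks are finished once the last one completes. Finish times: P at 9, Q at 18, R at 19, S at 23, T at 31, U at 27. The latest is hour 31.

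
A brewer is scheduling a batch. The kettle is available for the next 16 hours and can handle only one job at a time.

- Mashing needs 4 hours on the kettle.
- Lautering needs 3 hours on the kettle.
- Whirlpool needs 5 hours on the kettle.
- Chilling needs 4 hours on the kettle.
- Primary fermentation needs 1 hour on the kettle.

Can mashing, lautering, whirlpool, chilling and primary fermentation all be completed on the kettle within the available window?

No

Running back to back, the jobs need 4 + 3 + 5 + 4 + 1 = 17 hours on the kettle.
Since 17 > 16, they cannot all fit.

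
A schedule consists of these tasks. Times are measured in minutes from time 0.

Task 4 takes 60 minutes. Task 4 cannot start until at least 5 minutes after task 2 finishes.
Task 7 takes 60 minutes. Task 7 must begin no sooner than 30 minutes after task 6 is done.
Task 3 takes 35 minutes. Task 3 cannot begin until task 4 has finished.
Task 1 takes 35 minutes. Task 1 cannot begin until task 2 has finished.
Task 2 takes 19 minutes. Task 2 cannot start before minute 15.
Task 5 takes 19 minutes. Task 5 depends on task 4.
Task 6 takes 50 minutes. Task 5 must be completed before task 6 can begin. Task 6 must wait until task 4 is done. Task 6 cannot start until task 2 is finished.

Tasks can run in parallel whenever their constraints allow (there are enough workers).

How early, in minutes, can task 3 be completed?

134

After its own release at minute 15, task 2 can start at minute 15 and finishes at minute 34.
Task 4 cannot begin until task 2 (finishes minute 34, plus 5-minute gap → minute 39). It runs from minute 39 to 39 + 60 = minute 99.
Task 3 cannot begin until task 4 (finishes minute 99). It runs from minute 99 to 99 + 35 = minute 134.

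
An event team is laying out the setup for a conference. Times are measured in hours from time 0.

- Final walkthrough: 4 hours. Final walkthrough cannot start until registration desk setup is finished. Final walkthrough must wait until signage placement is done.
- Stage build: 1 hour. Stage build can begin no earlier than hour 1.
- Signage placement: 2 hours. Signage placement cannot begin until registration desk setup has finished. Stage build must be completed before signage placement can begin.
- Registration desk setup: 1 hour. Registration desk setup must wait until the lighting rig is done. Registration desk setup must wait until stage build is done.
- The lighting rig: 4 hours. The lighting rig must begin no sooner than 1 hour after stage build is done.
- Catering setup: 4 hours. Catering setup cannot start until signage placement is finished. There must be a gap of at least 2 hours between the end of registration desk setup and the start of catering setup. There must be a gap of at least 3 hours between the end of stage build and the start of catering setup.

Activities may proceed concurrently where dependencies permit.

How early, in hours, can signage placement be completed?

Stage build cannot begin until its own release at hour 1. It runs from hour 1 to 1 + 1 = hour 2.
The lighting rig cannot begin until stage build (finishes hour 2, plus 1-hour gap → hour 3). It runs from hour 3 to 3 + 4 = hour 7.
Registration desk setup has to wait for the lighting rig (finishes hour 7); stage build (finishes hour 2). The latest of these is hour 7, so registration desk setup runs hour 7 to 7 + 1 = hour 8.
For signage placement: registration desk setup (finishes hour 8); stage build (finishes hour 2). Taking the maximum gives a start of hour 8, and it finishes at 8 + 2 = hour 10.

10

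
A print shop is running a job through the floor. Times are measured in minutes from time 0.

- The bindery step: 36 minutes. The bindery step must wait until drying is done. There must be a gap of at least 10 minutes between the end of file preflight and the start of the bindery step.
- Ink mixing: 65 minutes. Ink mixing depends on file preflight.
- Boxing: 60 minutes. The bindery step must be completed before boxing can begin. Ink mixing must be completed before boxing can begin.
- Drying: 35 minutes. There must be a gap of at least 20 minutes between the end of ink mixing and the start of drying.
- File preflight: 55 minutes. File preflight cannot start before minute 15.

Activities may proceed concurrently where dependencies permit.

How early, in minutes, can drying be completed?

File preflight waits on its own release at minute 15, so it starts at minute 15 and finishes at 15 + 55 = minute 70.
Ink mixing waits on file preflight (finishes minute 70), so it starts at minute 70 and finishes at 70 + 65 = minute 135.
After ink mixing (finishes minute 135, plus 20-minute gap → minute 155), drying can start at minute 155 and finishes at minute 190.

190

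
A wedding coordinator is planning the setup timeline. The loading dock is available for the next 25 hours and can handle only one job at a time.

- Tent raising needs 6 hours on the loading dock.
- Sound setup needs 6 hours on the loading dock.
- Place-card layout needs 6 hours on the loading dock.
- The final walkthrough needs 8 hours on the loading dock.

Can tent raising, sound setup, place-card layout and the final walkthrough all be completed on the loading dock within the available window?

Running back to back, the jobs need 6 + 6 + 6 + 8 = 26 hours on the loading dock.
Since 26 > 25, they cannot all fit.

No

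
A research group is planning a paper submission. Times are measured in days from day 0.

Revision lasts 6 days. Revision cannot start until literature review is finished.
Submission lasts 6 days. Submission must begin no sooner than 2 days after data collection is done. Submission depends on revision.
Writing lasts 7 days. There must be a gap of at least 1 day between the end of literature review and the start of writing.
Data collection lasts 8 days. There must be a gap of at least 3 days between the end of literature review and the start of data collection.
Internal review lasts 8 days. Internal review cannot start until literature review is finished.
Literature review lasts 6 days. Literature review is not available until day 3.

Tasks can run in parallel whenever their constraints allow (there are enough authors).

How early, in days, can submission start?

Literature review cannot begin until its own release at day 3. It runs from day 3 to 3 + 6 = day 9.
Revision cannot begin until literature review (finishes day 9). It runs from day 9 to 9 + 6 = day 15.
Data collection cannot begin until literature review (finishes day 9, plus 3-day gap → day 12). It runs from day 12 to 12 + 8 = day 20.
Submission waits on data collection (finishes day 20, plus 2-day gap → day 22); revision (finishes day 15). The latest of these is day 22, which is the earliest submission can start.

22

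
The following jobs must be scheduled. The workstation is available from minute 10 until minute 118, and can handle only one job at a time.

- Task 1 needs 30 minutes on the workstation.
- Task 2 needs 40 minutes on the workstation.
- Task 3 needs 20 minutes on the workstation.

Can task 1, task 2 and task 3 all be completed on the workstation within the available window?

Yes

The workstation window is 118 − 10 = 108 minutes.
Running back to back, the jobs need 30 + 40 + 20 = 90 minutes on the workstation.
Since 90 ≤ 108, they fit within the window.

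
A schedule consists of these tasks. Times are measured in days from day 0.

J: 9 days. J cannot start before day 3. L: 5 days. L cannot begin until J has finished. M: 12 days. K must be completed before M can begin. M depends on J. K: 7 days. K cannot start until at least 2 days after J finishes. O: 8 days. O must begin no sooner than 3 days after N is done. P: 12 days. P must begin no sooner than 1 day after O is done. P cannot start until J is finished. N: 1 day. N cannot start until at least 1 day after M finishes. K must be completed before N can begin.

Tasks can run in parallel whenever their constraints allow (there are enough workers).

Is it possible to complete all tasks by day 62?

After its own release at day 3, J can start at day 3 and finishes at day 12.
L cannot begin until J (finishes day 12). It runs from day 12 to 12 + 5 = day 17.
After J (finishes day 12, plus 2-day gap → day 14), K can start at day 14 and finishes at day 21.
M needs all of K (finishes day 21); J (finishes day 12). That puts its earliest start at day 21; it finishes at 21 + 12 = day 33.
For N: M (finishes day 33, plus 1-day gap → day 34); K (finishes day 21). Taking the maximum gives a start of day 34, and it finishes at 34 + 1 = day 35.
After N (finishes day 35, plus 3-day gap → day 38), O can start at day 38 and finishes at day 46.
For P: O (finishes day 46, plus 1-day gap → day 47); J (finishes day 12). Taking the maximum gives a start of day 47, and it finishes at 47 + 12 = day 59.
Every task is finished by day 59, which is no later than the deadline of 62, so the schedule is feasible.

Yes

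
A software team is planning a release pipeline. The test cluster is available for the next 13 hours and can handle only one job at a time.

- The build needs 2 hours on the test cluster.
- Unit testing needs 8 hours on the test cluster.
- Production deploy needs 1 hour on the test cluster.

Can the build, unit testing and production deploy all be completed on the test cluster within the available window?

Running back to back, the jobs need 2 + 8 + 1 = 11 hours on the test cluster.
Since 11 ≤ 13, they fit within the window.

Yes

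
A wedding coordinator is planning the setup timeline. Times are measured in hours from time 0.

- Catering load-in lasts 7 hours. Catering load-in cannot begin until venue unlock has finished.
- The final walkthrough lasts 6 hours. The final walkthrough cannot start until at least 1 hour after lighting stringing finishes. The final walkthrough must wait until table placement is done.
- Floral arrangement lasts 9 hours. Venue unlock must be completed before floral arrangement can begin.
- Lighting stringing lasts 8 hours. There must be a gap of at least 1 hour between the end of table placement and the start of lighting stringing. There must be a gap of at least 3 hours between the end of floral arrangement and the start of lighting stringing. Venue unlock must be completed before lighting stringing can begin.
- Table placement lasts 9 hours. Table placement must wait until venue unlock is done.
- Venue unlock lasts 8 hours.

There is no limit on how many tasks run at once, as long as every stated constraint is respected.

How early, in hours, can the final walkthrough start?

Venue unlock has no prerequisites, so it starts at hour 0 and finishes at hour 8.
Floral arrangement cannot begin until venue unlock (finishes hour 8). It runs from hour 8 to 8 + 9 = hour 17.
Table placement waits on venue unlock (finishes hour 8), so it starts at hour 8 and finishes at 8 + 9 = hour 17.
Lighting stringing cannot start until table placement (finishes hour 17, plus 1-hour gap → hour 18); floral arrangement (finishes hour 17, plus 3-hour gap → hour 20); venue unlock (finishes hour 8). The controlling bound is hour 20, so lighting stringing finishes at 20 + 8 = hour 28.
The final walkthrough waits on lighting stringing (finishes hour 28, plus 1-hour gap → hour 29); table placement (finishes hour 17). The latest of these is hour 29, which is the earliest the final walkthrough can start.

29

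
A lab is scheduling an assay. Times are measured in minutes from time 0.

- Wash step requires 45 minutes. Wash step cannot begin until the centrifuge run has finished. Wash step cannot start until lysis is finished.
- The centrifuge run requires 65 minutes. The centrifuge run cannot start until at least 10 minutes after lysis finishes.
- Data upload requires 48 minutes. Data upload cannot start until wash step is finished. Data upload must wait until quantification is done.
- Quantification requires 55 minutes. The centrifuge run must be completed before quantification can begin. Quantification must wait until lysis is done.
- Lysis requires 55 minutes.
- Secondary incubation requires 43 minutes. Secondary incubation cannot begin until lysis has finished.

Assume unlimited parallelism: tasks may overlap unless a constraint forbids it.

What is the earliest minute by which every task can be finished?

Lysis has no prerequisites, so it starts at minute 0 and finishes at minute 55.
Secondary incubation waits on lysis (finishes minute 55), so it starts at minute 55 and finishes at 55 + 43 = minute 98.
The centrifuge run cannot begin until lysis (finishes minute 55, plus 10-minute gap → minute 65). It runs from minute 65 to 65 + 65 = minute 130.
Quantification needs all of the centrifuge run (finishes minute 130); lysis (finishes minute 55). That puts its earliest start at minute 130; it finishes at 130 + 55 = minute 185.
Wash step has to wait for the centrifuge run (finishes minute 130); lysis (finishes minute 55). The latest of these is minute 130, so wash step runs minute 130 to 130 + 45 = minute 175.
Data upload needs all of wash step (finishes minute 175); quantification (finishes minute 185). That puts its earliest start at minute 185; it finishes at 185 + 48 = minute 233.
All tasks are finished once the last one completes. Finish times: Lysis at 55, The centrifuge run at 130, Wash step at 175, Secondary incubation at 98, Quantification at 185, Data upload at 233. The latest is minute 233.

233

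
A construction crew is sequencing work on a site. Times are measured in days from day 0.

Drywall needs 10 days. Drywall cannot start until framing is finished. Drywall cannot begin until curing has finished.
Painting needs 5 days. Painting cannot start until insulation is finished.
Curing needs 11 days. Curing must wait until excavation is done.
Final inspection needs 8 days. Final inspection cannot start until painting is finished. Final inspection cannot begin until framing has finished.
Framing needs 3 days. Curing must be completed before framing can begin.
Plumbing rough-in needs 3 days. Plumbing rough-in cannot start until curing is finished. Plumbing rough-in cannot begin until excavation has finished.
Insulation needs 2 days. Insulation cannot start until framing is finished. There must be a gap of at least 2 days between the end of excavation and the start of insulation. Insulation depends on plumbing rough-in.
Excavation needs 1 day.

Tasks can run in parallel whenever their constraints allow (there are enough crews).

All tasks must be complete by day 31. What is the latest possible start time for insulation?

To finish by day 31, final inspection (duration 8) must start no later than day 23.
Painting feeds into final inspection (must start by day 23); so painting must finish by day 23 and therefore start by day 18.
Since painting (must start by day 18) depends on it, insulation must finish by day 18. Backing off its 2-day duration gives a latest start of day 16.

16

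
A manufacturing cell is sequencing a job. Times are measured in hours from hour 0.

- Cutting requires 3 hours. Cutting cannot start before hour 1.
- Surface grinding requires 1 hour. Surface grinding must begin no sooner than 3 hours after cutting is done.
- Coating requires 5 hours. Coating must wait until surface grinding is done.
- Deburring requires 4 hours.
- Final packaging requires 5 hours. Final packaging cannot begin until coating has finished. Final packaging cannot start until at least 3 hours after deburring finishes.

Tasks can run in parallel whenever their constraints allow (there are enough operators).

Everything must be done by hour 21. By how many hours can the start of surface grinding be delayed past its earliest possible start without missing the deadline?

3

Cutting cannot begin until its own release at hour 1. It runs from hour 1 to 1 + 3 = hour 4.
After cutting (finishes hour 4, plus 3-hour gap → hour 7), surface grinding can start at hour 7 and finishes at hour 8.

Working backward from the deadline:
To finish by hour 21, final packaging (duration 5) must start no later than hour 16.
Coating has to be done before final packaging (must start by hour 16). That means finishing by hour 16, i.e. starting by 16 − 5 = hour 11.
Surface grinding has to be done before coating (must start by hour 11). That means finishing by hour 11, i.e. starting by 11 − 1 = hour 10.
So surface grinding can start as early as hour 7 and as late as hour 10, giving 10 − 7 = 3 hours of slack.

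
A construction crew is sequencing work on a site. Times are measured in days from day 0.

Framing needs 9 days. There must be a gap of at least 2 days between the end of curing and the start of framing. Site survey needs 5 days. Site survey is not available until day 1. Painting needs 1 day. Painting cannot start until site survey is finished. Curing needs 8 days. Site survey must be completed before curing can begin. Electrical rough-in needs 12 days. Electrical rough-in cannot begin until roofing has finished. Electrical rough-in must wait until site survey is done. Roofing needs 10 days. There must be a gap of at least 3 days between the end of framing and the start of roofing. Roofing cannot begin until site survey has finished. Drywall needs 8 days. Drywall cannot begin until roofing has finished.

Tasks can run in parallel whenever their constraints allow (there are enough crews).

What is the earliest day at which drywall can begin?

After its own release at day 1, site survey can start at day 1 and finishes at day 6.
After site survey (finishes day 6), curing can start at day 6 and finishes at day 14.
Framing waits on curing (finishes day 14, plus 2-day gap → day 16), so it starts at day 16 and finishes at 16 + 9 = day 25.
Roofing has to wait for framing (finishes day 25, plus 3-day gap → day 28); site survey (finishes day 6). The latest of these is day 28, so roofing runs day 28 to 28 + 10 = day 38.
Drywall waits on roofing (finishes day 38), so the earliest it can start is day 38.

38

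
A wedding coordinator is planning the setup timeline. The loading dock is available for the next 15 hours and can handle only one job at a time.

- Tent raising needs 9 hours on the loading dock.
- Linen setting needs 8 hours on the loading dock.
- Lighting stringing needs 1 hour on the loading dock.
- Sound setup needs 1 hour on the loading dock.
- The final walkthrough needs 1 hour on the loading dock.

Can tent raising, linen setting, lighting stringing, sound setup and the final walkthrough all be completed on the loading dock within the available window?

Running back to back, the jobs need 9 + 8 + 1 + 1 + 1 = 20 hours on the loading dock.
Since 20 > 15, they cannot all fit.

No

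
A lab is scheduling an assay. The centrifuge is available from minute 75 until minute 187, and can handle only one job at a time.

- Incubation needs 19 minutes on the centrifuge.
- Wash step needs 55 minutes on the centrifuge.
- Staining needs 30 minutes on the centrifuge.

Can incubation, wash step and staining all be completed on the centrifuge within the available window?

The centrifuge window is 187 − 75 = 112 minutes.
Running back to back, the jobs need 19 + 55 + 30 = 104 minutes on the centrifuge.
Since 104 ≤ 112, they fit within the window.

Yes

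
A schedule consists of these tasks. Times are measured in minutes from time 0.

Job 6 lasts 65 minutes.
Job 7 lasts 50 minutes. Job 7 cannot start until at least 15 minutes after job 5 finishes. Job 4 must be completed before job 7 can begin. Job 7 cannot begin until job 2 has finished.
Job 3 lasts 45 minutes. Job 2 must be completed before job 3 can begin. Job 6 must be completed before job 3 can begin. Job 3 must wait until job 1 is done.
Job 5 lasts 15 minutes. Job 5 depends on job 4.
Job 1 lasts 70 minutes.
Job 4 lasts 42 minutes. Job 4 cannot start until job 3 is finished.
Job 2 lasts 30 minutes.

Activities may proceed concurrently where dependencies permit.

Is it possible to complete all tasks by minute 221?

No

Nothing blocks job 6, so it runs from minute 0 to minute 65.
Job 2 can start immediately at minute 0; it finishes at minute 30.
Job 1 has no prerequisites, so it starts at minute 0 and finishes at minute 70.
Job 3 cannot start until job 2 (finishes minute 30); job 6 (finishes minute 65); job 1 (finishes minute 70). The controlling bound is minute 70, so job 3 finishes at 70 + 45 = minute 115.
Job 4 waits on job 3 (finishes minute 115), so it starts at minute 115 and finishes at 115 + 42 = minute 157.
Job 5 cannot begin until job 4 (finishes minute 157). It runs from minute 157 to 157 + 15 = minute 172.
Job 7 has to wait for job 5 (finishes minute 172, plus 15-minute gap → minute 187); job 4 (finishes minute 157); job 2 (finishes minute 30). The latest of these is minute 187, so job 7 runs minute 187 to 187 + 50 = minute 237.
The earliest everything can be done is minute 237, which is after the deadline of 221, so it is not possible.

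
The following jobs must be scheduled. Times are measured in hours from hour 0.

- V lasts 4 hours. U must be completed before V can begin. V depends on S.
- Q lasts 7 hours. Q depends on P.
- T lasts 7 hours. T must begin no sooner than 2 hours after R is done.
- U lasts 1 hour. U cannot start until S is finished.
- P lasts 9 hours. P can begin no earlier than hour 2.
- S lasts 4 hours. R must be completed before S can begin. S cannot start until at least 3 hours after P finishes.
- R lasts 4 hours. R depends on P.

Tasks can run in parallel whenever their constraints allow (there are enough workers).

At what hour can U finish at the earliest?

20

P cannot begin until its own release at hour 2. It runs from hour 2 to 2 + 9 = hour 11.
R cannot begin until P (finishes hour 11). It runs from hour 11 to 11 + 4 = hour 15.
S needs all of R (finishes hour 15); P (finishes hour 11, plus 3-hour gap → hour 14). That puts its earliest start at hour 15; it finishes at 15 + 4 = hour 19.
After S (finishes hour 19), U can start at hour 19 and finishes at hour 20.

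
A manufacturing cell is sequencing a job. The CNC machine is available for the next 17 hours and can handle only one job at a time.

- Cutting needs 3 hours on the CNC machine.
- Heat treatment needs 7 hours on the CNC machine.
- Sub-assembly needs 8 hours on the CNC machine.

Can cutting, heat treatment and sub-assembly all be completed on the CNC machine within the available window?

No

Running back to back, the jobs need 3 + 7 + 8 = 18 hours on the CNC machine.
Since 18 > 17, they cannot all fit.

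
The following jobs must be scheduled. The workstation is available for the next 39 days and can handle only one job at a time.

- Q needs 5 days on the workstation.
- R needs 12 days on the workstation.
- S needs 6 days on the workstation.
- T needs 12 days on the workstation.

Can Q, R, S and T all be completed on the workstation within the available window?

Yes

Running back to back, the jobs need 5 + 12 + 6 + 12 = 35 days on the workstation.
Since 35 ≤ 39, they fit within the window.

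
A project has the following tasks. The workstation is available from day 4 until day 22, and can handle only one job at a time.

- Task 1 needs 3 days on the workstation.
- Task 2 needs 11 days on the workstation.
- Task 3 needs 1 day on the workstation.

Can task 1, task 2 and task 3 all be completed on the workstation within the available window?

Yes

The workstation window is 22 − 4 = 18 days.
Running back to back, the jobs need 3 + 11 + 1 = 15 days on the workstation.
Since 15 ≤ 18, they fit within the window.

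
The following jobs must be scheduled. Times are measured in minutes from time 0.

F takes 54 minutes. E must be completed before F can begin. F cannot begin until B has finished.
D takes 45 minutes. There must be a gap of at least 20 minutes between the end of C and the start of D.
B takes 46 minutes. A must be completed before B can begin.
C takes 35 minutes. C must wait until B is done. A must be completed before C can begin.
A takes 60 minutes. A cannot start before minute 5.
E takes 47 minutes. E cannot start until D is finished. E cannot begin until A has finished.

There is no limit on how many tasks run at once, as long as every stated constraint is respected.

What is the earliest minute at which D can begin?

A cannot begin until its own release at minute 5. It runs from minute 5 to 5 + 60 = minute 65.
After A (finishes minute 65), B can start at minute 65 and finishes at minute 111.
C has to wait for B (finishes minute 111); A (finishes minute 65). The latest of these is minute 111, so C runs minute 111 to 111 + 35 = minute 146.
D waits on C (finishes minute 146, plus 20-minute gap → minute 166), so the earliest it can start is minute 166.

166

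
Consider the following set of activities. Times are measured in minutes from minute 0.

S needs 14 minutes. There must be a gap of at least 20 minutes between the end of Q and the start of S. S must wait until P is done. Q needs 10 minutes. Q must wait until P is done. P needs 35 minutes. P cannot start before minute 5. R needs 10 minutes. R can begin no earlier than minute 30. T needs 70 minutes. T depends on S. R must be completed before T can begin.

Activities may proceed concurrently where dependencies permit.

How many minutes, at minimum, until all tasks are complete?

154

R cannot begin until its own release at minute 30. It runs from minute 30 to 30 + 10 = minute 40.
After its own release at minute 5, P can start at minute 5 and finishes at minute 40.
Q cannot begin until P (finishes minute 40). It runs from minute 40 to 40 + 10 = minute 50.
S needs all of Q (finishes minute 50, plus 20-minute gap → minute 70); P (finishes minute 40). That puts its earliest start at minute 70; it finishes at 70 + 14 = minute 84.
T has to wait for S (finishes minute 84); R (finishes minute 40). The latest of these is minute 84, so T runs minute 84 to 84 + 70 = minute 154.
All tasks are finished once the last one completes. Finish times: P at 40, Q at 50, R at 40, S at 84, T at 154. The latest is minute 154.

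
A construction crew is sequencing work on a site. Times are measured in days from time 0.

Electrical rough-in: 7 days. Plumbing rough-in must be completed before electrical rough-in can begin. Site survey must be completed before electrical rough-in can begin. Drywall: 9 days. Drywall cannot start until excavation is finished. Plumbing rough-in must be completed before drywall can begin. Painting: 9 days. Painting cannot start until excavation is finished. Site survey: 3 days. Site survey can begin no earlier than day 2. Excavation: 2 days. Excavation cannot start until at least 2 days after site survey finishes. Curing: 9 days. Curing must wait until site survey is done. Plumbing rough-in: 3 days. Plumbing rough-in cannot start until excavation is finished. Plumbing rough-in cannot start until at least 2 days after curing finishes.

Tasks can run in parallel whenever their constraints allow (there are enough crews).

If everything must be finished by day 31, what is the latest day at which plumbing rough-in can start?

19

Nothing follows electrical rough-in; the deadline of day 31 is its only limit. It must start by 31 − 7 = day 24.
Drywall has no dependents, so it just needs to finish by day 31. Starting by 31 − 9 = day 22 achieves that.
Plumbing rough-in has several dependents: electrical rough-in (must start by day 24); drywall (must start by day 22). The earliest of those limits is day 22, so plumbing rough-in must start by 22 − 3 = day 19.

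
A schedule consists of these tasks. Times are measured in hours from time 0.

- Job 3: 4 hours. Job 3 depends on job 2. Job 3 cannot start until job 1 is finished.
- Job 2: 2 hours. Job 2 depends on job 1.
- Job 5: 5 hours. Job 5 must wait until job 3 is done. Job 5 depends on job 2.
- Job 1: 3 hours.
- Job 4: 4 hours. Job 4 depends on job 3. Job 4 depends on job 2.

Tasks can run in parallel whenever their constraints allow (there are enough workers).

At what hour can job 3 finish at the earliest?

Job 1 has no prerequisites, so it starts at hour 0 and finishes at hour 3.
Job 2 cannot begin until job 1 (finishes hour 3). It runs from hour 3 to 3 + 2 = hour 5.
Job 3 has to wait for job 2 (finishes hour 5); job 1 (finishes hour 3). The latest of these is hour 5, so job 3 runs hour 5 to 5 + 4 = hour 9.

9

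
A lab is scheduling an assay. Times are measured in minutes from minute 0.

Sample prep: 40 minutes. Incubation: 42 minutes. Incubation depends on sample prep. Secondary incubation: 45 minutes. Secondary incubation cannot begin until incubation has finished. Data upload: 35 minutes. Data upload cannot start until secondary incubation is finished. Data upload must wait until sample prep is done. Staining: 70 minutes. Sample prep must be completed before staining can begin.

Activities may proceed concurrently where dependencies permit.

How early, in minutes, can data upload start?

127

Nothing blocks sample prep, so it runs from minute 0 to minute 40.
Incubation cannot begin until sample prep (finishes minute 40). It runs from minute 40 to 40 + 42 = minute 82.
After incubation (finishes minute 82), secondary incubation can start at minute 82 and finishes at minute 127.
Data upload waits on secondary incubation (finishes minute 127); sample prep (finishes minute 40). The latest of these is minute 127, which is the earliest data upload can start.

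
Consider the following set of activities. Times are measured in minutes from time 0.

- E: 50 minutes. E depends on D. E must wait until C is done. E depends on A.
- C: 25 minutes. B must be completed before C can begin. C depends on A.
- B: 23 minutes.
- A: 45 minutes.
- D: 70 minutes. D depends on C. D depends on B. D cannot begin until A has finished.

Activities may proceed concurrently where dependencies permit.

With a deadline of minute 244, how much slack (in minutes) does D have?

B can start immediately at minute 0; it finishes at minute 23.
A has no prerequisites, so it starts at minute 0 and finishes at minute 45.
C cannot start until B (finishes minute 23); A (finishes minute 45). The controlling bound is minute 45, so C finishes at 45 + 25 = minute 70.
D cannot start until C (finishes minute 70); B (finishes minute 23); A (finishes minute 45). The controlling bound is minute 70, so D finishes at 70 + 70 = minute 140.

Working backward from the deadline:
To finish by minute 244, E (duration 50) must start no later than minute 194.
D must finish before E (must start by minute 194). With a 70-minute duration, D must start by 194 − 70 = minute 124.
So D can start as early as minute 70 and as late as minute 124, giving 124 − 70 = 54 minutes of slack.

54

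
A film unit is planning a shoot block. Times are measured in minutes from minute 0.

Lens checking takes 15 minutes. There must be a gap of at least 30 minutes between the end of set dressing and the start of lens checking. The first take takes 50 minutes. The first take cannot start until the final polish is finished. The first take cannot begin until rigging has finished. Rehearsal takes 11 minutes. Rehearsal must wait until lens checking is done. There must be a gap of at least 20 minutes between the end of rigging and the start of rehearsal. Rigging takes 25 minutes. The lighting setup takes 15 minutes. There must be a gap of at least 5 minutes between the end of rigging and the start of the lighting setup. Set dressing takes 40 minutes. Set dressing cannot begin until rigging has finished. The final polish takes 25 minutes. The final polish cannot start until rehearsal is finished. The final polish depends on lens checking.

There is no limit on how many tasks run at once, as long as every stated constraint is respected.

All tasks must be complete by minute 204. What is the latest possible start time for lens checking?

103

To finish by minute 204, the first take (duration 50) must start no later than minute 154.
The final polish has to be done before the first take (must start by minute 154). That means finishing by minute 154, i.e. starting by 154 − 25 = minute 129.
Rehearsal feeds into the final polish (must start by minute 129); so rehearsal must finish by minute 129 and therefore start by minute 118.
Lens checking has several dependents: rehearsal (must start by minute 118); the final polish (must start by minute 129). The earliest of those limits is minute 118, so lens checking must start by 118 − 15 = minute 103.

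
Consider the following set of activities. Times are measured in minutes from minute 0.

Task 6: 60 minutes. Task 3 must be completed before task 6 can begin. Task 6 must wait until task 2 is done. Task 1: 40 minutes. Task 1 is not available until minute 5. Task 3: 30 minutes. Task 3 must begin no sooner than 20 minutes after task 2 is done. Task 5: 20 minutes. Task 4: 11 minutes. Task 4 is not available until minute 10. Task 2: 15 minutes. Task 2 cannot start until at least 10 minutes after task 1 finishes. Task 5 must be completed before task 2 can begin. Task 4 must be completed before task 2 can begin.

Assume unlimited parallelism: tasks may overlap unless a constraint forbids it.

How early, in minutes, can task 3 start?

90

Task 5 has no prerequisites, so it starts at minute 0 and finishes at minute 20.
Task 4 waits on its own release at minute 10, so it starts at minute 10 and finishes at 10 + 11 = minute 21.
Task 1 waits on its own release at minute 5, so it starts at minute 5 and finishes at 5 + 40 = minute 45.
Task 2 has to wait for task 1 (finishes minute 45, plus 10-minute gap → minute 55); task 5 (finishes minute 20); task 4 (finishes minute 21). The latest of these is minute 55, so task 2 runs minute 55 to 55 + 15 = minute 70.
Task 3 waits on task 2 (finishes minute 70, plus 20-minute gap → minute 90), so the earliest it can start is minute 90.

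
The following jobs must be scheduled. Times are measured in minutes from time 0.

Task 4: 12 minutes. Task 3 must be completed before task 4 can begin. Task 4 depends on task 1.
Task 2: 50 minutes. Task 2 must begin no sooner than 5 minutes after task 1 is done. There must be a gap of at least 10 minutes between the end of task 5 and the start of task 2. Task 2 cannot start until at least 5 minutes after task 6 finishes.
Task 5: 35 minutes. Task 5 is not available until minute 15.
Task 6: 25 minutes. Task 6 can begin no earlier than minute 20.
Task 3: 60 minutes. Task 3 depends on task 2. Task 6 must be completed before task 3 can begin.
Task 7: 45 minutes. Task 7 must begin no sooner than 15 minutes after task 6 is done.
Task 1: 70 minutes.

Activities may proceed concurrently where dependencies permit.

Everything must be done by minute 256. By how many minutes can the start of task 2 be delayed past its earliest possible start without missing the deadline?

After its own release at minute 20, task 6 can start at minute 20 and finishes at minute 45.
Task 5 cannot begin until its own release at minute 15. It runs from minute 15 to 15 + 35 = minute 50.
Nothing blocks task 1, so it runs from minute 0 to minute 70.
Task 2 cannot start until task 1 (finishes minute 70, plus 5-minute gap → minute 75); task 5 (finishes minute 50, plus 10-minute gap → minute 60); task 6 (finishes minute 45, plus 5-minute gap → minute 50). The controlling bound is minute 75, so task 2 finishes at 75 + 50 = minute 125.

Working backward from the deadline:
Task 4 must finish by minute 256; it takes 12 minutes, so it must start by 256 − 12 = minute 244.
Task 3 feeds into task 4 (must start by minute 244); so task 3 must finish by minute 244 and therefore start by minute 184.
Task 2 has to be done before task 3 (must start by minute 184). That means finishing by minute 184, i.e. starting by 184 − 50 = minute 134.
So task 2 can start as early as minute 75 and as late as minute 134, giving 134 − 75 = 59 minutes of slack.

59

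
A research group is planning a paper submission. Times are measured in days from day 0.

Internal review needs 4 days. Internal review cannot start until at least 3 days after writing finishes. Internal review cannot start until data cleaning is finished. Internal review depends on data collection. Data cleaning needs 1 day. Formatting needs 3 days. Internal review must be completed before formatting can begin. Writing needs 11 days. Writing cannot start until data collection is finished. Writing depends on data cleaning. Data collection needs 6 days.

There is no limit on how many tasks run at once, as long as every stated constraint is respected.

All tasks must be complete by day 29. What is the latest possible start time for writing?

Nothing follows formatting; the deadline of day 29 is its only limit. It must start by 29 − 3 = day 26.
Since formatting (must start by day 26) depends on it, internal review must finish by day 26. Backing off its 4-day duration gives a latest start of day 22.
Writing must finish before internal review (must start by day 22, minus 3-day gap → day 19). With an 11-day duration, writing must start by 19 − 11 = day 8.

8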